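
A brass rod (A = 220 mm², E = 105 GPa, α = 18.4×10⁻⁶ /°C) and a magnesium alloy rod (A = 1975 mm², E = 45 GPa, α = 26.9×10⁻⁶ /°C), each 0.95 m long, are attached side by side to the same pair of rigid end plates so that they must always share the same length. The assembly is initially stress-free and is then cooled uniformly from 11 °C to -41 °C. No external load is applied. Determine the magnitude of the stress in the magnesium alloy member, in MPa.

σ ≈ 4.1 MPa (tensile)

The magnesium alloy has the larger α, so on cooling it would change length more than the brass if both were free. The rigid plates force a common final length, so the magnesium alloy is put into tension and the brass into compression, with equal and opposite forces P (no external load).
Setting the final lengths equal and cancelling L: (α₁ − α₂)ΔT = P/(A₁E₁) + P/(A₂E₂).
|α₁ − α₂|·ΔT = 8.5×10⁻⁶ × 52 = 0.000442.
1/(A₁E₁) + 1/(A₂E₂) = 1/(220×105×10³) + 1/(1975×45×10³) = 5.454×10⁻⁸ N⁻¹.
P = 0.000442 / 5.454×10⁻⁸ = 8104 N = 8.104 kN.
σ_{magnesium alloy} = P/A₂ = 8104/1975 = 4.103 MPa, tensile.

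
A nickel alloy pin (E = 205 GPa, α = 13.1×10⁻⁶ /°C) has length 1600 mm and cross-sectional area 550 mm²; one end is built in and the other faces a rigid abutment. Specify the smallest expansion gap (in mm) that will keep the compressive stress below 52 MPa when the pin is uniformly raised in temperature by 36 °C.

g ≈ 0.349 mm

Free expansion if unrestrained: δ_free = αΔT L = 13.1×10⁻⁶ × 36 × 1600 = 0.7546 mm.
At the allowable stress the elastic shortening the wall may impose is σL/E = 52 × 1600 / (205×10³) = 0.4059 mm.
So the gap has to take up the difference, g_min = δ_free − σL/E = 0.7546 − 0.4059 = 0.3487 mm.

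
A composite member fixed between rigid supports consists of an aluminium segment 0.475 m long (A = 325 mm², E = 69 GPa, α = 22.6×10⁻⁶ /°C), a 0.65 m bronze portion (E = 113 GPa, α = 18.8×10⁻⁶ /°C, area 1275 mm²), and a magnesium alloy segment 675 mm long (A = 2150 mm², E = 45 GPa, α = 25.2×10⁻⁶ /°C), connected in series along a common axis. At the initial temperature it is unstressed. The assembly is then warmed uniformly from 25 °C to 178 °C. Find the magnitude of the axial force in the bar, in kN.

With the walls removed the bar would change length by δ_free = Σ αᵢΔT Lᵢ = 22.6×10⁻⁶×153×475 + 18.8×10⁻⁶×153×650 + 25.2×10⁻⁶×153×675 = 6.115 mm.
The rigid supports impose zero overall length change; the single axial force P common to all segments must satisfy P Σ Lᵢ/(AᵢEᵢ) = δ_free.
The series flexibility is Σ Lᵢ/(AᵢEᵢ) = 475/(325×69×10³) + 650/(1275×113×10³) + 675/(2150×45×10³) = 3.267×10⁻⁵ mm/N.
So P = 6.115 / 3.267×10⁻⁵ = 187.2 kN, compressive.

P ≈ 187 kN (compressive)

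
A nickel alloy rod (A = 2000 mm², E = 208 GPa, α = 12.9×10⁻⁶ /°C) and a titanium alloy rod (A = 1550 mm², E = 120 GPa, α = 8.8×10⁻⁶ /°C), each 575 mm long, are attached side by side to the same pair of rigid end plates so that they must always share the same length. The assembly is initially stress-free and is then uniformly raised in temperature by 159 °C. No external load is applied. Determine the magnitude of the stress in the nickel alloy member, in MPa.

Both members must finish at the same length. With the larger α, the nickel alloy tends to over-expand; the plates restrain it, putting the nickel alloy in compression and the titanium alloy in tension. With no external load the two internal forces are equal and opposite, magnitude P.
Compatibility of the two members (thermal + elastic change equal): (α₁ − α₂)ΔT = P·[1/(A₁E₁) + 1/(A₂E₂)].
|α₁ − α₂|·ΔT = 4.1×10⁻⁶ × 159 = 0.0006519.
1/(A₁E₁) + 1/(A₂E₂) = 1/(2000×208×10³) + 1/(1550×120×10³) = 7.78×10⁻⁹ N⁻¹.
So P = 0.0006519 / 7.78×10⁻⁹ = 83.79 kN.
σ_{nickel alloy} = P/A₁ = 83790/2000 = 41.89 MPa, compressive.

σ ≈ 41.9 MPa (compressive)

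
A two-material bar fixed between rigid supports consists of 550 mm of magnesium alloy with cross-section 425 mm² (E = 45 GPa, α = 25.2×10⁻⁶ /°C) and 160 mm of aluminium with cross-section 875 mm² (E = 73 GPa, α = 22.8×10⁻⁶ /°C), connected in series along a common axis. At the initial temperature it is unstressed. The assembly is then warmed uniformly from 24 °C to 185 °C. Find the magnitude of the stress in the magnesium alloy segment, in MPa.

Free thermal expansion of the whole bar: Σ αᵢΔT Lᵢ = 25.2×10⁻⁶×161×550 + 22.8×10⁻⁶×161×160 = 2.819 mm.
The rigid supports impose zero overall length change; the single axial force P common to all segments must satisfy P Σ Lᵢ/(AᵢEᵢ) = δ_free.
Σ Lᵢ/(AᵢEᵢ) = 550/(425×45×10³) + 160/(875×73×10³) = 3.126×10⁻⁵ mm/N.
Hence P = δ_free / Σ(L/AE) = 2.819/3.126×10⁻⁵ = 90.16 kN (compressive).
σ_{magnesium alloy} = P / A = 90160 / 425 = 212.1 MPa.

σ ≈ 212 MPa (compressive)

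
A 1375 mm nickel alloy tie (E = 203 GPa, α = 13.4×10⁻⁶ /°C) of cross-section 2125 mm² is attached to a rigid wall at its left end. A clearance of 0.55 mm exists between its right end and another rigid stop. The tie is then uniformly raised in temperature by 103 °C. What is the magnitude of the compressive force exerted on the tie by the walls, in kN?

If the wall were absent the tie would grow by αΔT L = 13.4×10⁻⁶ × 103 × 1375 = 1.898 mm.
After closing the 0.55 mm clearance, 1.898 − 0.55 = 1.348 mm of expansion remains to be suppressed by the wall.
So σ = E(δ_free − g)/L = 203×10³ × 1.348/1375 = 199 MPa.
P = σA = 199 × 2125 = 422.8 kN.

P ≈ 423 kN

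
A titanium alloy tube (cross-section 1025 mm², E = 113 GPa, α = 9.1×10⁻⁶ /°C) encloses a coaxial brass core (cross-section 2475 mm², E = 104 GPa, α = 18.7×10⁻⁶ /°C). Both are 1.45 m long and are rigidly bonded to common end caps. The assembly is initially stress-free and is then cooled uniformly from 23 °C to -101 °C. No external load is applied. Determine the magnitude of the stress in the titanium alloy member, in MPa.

The brass has the larger α, so on cooling it would change length more than the titanium alloy if both were free. The rigid plates force a common final length, so the brass is put into tension and the titanium alloy into compression, with equal and opposite forces P (no external load).
Setting the final lengths equal and cancelling L: (α₁ − α₂)ΔT = P/(A₁E₁) + P/(A₂E₂).
|α₁ − α₂|·ΔT = 9.6×10⁻⁶ × 124 = 0.00119.
1/(A₁E₁) + 1/(A₂E₂) = 1/(1025×113×10³) + 1/(2475×104×10³) = 1.252×10⁻⁸ N⁻¹.
P = 0.00119 / 1.252×10⁻⁸ = 95090 N = 95.09 kN.
σ_{titanium alloy} = P/A₁ = 95090/1025 = 92.77 MPa, compressive.

σ ≈ 92.8 MPa (compressive)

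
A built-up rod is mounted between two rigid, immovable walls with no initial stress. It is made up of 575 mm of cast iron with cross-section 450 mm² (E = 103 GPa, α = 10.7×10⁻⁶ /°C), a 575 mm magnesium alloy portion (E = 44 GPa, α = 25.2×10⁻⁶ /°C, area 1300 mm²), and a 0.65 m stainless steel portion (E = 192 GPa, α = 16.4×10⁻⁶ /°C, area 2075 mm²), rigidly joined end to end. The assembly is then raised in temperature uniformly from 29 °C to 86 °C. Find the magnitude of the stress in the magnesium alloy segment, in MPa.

With the walls removed the bar would change length by δ_free = Σ αᵢΔT Lᵢ = 10.7×10⁻⁶×57×575 + 25.2×10⁻⁶×57×575 + 16.4×10⁻⁶×57×650 = 1.784 mm.
The walls prevent any net length change, so an axial force P (same in every segment) develops. Compatibility: P · Σ Lᵢ/(AᵢEᵢ) = δ_free.
The series flexibility is Σ Lᵢ/(AᵢEᵢ) = 575/(450×103×10³) + 575/(1300×44×10³) + 650/(2075×192×10³) = 2.409×10⁻⁵ mm/N.
So P = 1.784 / 2.409×10⁻⁵ = 74.07 kN, compressive.
σ_{magnesium alloy} = P / A = 74070 / 1300 = 56.97 MPa.

σ ≈ 57 MPa (compressive)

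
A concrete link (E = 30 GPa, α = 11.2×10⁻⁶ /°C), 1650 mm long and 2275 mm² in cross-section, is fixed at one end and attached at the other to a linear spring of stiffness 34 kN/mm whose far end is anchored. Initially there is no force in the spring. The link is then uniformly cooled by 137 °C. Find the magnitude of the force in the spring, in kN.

Free thermal contraction: δ_free = αΔT L = 11.2×10⁻⁶ × 137 × 1650 = 2.532 mm.
Let P be the tensile force in the spring. The link extends elastically by PL/(AE) and the spring stretches by P/k; together these equal δ_free.
So P = δ_free / [L/(AE) + 1/k] = 2.532 / [ 1650/(2275×30×10³) + 1/(34×10³) ].
P = 2.532 / 5.359×10⁻⁵ = 47250 N.

P ≈ 47.2 kN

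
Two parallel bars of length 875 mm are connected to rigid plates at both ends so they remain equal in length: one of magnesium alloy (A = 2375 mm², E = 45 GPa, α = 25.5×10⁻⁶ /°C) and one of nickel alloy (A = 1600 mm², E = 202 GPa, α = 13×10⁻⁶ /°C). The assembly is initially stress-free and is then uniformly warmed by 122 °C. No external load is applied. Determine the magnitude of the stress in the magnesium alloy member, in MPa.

Equilibrium of a rigid end plate with no external load gives equal and opposite internal forces ±P in the two members. Since α_{magnesium alloy} > α_{nickel alloy}, heating drives the magnesium alloy into compression and the nickel alloy into tension.
Compatibility of the two members (thermal + elastic change equal): (α₁ − α₂)ΔT = P·[1/(A₁E₁) + 1/(A₂E₂)].
|α₁ − α₂|·ΔT = 12.5×10⁻⁶ × 122 = 0.001525.
1/(A₁E₁) + 1/(A₂E₂) = 1/(2375×45×10³) + 1/(1600×202×10³) = 1.245×10⁻⁸ N⁻¹.
So P = 0.001525 / 1.245×10⁻⁸ = 122.5 kN.
σ_{magnesium alloy} = P/A₁ = 122500/2375 = 51.57 MPa, compressive.

σ ≈ 51.6 MPa (compressive)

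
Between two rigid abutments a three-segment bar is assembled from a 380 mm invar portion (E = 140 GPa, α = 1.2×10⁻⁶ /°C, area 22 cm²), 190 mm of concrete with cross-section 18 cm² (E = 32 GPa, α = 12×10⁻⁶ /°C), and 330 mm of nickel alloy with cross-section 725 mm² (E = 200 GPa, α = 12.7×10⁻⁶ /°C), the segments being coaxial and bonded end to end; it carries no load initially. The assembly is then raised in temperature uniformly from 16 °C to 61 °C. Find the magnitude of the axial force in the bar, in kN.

Free thermal expansion of the whole bar: Σ αᵢΔT Lᵢ = 1.2×10⁻⁶×45×380 + 12×10⁻⁶×45×190 + 12.7×10⁻⁶×45×330 = 0.3117 mm.
Since the ends are fixed, an axial force P builds up, equal in every segment, with P · Σ Lᵢ/(AᵢEᵢ) = δ_free.
The series flexibility is Σ Lᵢ/(AᵢEᵢ) = 380/(2200×140×10³) + 190/(1800×32×10³) + 330/(725×200×10³) = 6.808×10⁻⁶ mm/N.
Hence P = δ_free / Σ(L/AE) = 0.3117/6.808×10⁻⁶ = 45.78 kN (compressive).

P ≈ 45.8 kN (compressive)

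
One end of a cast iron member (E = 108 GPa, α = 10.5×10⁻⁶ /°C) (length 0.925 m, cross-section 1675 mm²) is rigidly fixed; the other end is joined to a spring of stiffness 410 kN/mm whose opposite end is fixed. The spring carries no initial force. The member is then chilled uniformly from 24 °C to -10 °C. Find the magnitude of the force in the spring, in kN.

P ≈ 43.7 kN

If the spring were absent the member would shorten by αΔT L = 10.5×10⁻⁶ × 34 × 925 = 0.3302 mm.
Let P be the tensile force in the spring. The member extends elastically by PL/(AE) and the spring stretches by P/k; together these equal δ_free.
So P = δ_free / [L/(AE) + 1/k] = 0.3302 / [ 925/(1675×108×10³) + 1/(410×10³) ].
P = 0.3302 / 7.552×10⁻⁶ = 43720 N.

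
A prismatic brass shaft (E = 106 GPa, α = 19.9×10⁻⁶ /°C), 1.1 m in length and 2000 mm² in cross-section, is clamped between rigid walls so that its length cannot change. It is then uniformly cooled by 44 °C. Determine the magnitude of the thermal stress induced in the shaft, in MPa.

σ ≈ 92.8 MPa (tensile)

Because both ends are immovable the net strain is zero, and the suppressed thermal strain is αΔT = 19.9×10⁻⁶ × 44 = 875.6×10⁻⁶.
σ = EαΔT = 106×10³ × 19.9×10⁻⁶ × 44 = 92.81 MPa (tensile; the shaft is trying to contract).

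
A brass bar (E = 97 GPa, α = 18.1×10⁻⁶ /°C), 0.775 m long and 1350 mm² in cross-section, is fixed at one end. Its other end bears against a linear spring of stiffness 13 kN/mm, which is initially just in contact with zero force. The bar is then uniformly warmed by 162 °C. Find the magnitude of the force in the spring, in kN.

P ≈ 27.4 kN

The unrestrained thermal change is αΔT L = 18.1×10⁻⁶ × 162 × 775 = 2.272 mm.
Let P be the compressive force at the spring. The bar shortens elastically by PL/(AE) and the spring compresses by P/k; together these equal δ_free.
P [ L/(AE) + 1/k ] = δ_free → P [ 775/(1350×97×10³) + 1/(13×10³) ] = 2.272.
P = 2.272 / 8.284×10⁻⁵ = 27430 N.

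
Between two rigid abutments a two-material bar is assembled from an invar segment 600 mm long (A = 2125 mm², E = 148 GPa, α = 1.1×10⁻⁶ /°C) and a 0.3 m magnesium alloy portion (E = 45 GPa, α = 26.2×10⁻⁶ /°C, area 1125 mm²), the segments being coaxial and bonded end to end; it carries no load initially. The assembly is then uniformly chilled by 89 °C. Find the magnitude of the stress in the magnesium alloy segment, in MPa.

If the supports were absent, the total length change would be Σ αᵢΔT Lᵢ = 1.1×10⁻⁶×89×600 + 26.2×10⁻⁶×89×300 = 0.7583 mm.
The walls prevent any net length change, so an axial force P (same in every segment) develops. Compatibility: P · Σ Lᵢ/(AᵢEᵢ) = δ_free.
The series flexibility is Σ Lᵢ/(AᵢEᵢ) = 600/(2125×148×10³) + 300/(1125×45×10³) = 7.834×10⁻⁶ mm/N.
P = 0.7583 / 7.834×10⁻⁶ = 96800 N = 96.8 kN, tensile.
σ_{magnesium alloy} = P / A = 96800 / 1125 = 86.04 MPa.

σ ≈ 86 MPa (tensile)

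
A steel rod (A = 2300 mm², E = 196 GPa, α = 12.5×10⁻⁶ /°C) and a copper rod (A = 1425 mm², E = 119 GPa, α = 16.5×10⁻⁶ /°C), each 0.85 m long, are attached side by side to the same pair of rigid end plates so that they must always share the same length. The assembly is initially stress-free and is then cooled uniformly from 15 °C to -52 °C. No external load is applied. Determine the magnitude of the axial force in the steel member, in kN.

P ≈ 33 kN (compressive in the steel)

Both members must finish at the same length. With the larger α, the copper tends to over-contract; the plates restrain it, putting the copper in tension and the steel in compression. With no external load the two internal forces are equal and opposite, magnitude P.
Compatibility of the two members (thermal + elastic change equal): (α₁ − α₂)ΔT = P·[1/(A₁E₁) + 1/(A₂E₂)].
|α₁ − α₂|·ΔT = 4×10⁻⁶ × 67 = 0.000268.
1/(A₁E₁) + 1/(A₂E₂) = 1/(2300×196×10³) + 1/(1425×119×10³) = 8.115×10⁻⁹ N⁻¹.
So P = 0.000268 / 8.115×10⁻⁹ = 33.02 kN.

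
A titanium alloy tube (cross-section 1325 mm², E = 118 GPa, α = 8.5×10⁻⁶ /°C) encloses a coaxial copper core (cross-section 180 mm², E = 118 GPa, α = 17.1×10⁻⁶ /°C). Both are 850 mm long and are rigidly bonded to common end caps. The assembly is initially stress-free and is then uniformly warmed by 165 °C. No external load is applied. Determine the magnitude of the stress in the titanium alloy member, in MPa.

σ ≈ 20 MPa (tensile)

The copper has the larger α, so on heating it would change length more than the titanium alloy if both were free. The rigid plates force a common final length, so the copper is put into compression and the titanium alloy into tension, with equal and opposite forces P (no external load).
Compatibility of the two members (thermal + elastic change equal): (α₁ − α₂)ΔT = P·[1/(A₁E₁) + 1/(A₂E₂)].
|α₁ − α₂|·ΔT = 8.6×10⁻⁶ × 165 = 0.001419.
1/(A₁E₁) + 1/(A₂E₂) = 1/(1325×118×10³) + 1/(180×118×10³) = 5.348×10⁻⁸ N⁻¹.
P = 0.001419 / 5.348×10⁻⁸ = 26530 N = 26.53 kN.
σ_{titanium alloy} = P/A₁ = 26530/1325 = 20.03 MPa, tensile.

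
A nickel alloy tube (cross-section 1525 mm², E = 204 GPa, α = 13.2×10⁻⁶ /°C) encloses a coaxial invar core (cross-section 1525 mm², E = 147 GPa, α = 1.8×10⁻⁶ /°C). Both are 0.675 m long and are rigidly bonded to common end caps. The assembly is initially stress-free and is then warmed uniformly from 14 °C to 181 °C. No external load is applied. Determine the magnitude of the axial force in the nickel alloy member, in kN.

Both members must finish at the same length. With the larger α, the nickel alloy tends to over-expand; the plates restrain it, putting the nickel alloy in compression and the invar in tension. With no external load the two internal forces are equal and opposite, magnitude P.
Compatibility of the two members (thermal + elastic change equal): (α₁ − α₂)ΔT = P·[1/(A₁E₁) + 1/(A₂E₂)].
|α₁ − α₂|·ΔT = 11.4×10⁻⁶ × 167 = 0.001904.
1/(A₁E₁) + 1/(A₂E₂) = 1/(1525×204×10³) + 1/(1525×147×10³) = 7.675×10⁻⁹ N⁻¹.
So P = 0.001904 / 7.675×10⁻⁹ = 248 kN.

P ≈ 248 kN (compressive in the nickel alloy)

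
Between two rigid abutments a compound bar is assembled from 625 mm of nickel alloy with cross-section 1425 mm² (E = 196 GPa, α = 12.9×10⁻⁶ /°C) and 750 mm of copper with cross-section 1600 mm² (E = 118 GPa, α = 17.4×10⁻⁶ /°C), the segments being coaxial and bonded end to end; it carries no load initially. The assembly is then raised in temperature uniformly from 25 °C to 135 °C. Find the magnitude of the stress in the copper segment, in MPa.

Free thermal expansion of the whole bar: Σ αᵢΔT Lᵢ = 12.9×10⁻⁶×110×625 + 17.4×10⁻⁶×110×750 = 2.322 mm.
The rigid supports impose zero overall length change; the single axial force P common to all segments must satisfy P Σ Lᵢ/(AᵢEᵢ) = δ_free.
The series flexibility is Σ Lᵢ/(AᵢEᵢ) = 625/(1425×196×10³) + 750/(1600×118×10³) = 6.21×10⁻⁶ mm/N.
P = 2.322 / 6.21×10⁻⁶ = 374000 N = 374 kN, compressive.
σ_{copper} = P / A = 374000 / 1600 = 233.7 MPa.

σ ≈ 234 MPa (compressive)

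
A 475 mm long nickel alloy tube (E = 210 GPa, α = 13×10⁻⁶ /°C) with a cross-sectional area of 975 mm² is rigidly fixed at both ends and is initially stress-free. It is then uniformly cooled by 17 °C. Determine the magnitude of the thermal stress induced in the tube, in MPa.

The supports are rigid, so the total axial strain is zero. The restrained thermal strain is ε = αΔT = 13×10⁻⁶ × 17 = 221×10⁻⁶.
σ = EαΔT = 210×10³ × 13×10⁻⁶ × 17 = 46.41 MPa (tensile; the tube is trying to contract).

σ ≈ 46.4 MPa (tensile)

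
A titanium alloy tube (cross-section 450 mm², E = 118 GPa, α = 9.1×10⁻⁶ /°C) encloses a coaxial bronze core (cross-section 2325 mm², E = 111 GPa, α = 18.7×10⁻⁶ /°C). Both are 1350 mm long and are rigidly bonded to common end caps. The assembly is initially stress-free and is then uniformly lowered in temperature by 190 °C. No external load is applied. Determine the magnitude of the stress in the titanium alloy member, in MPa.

Equilibrium of a rigid end plate with no external load gives equal and opposite internal forces ±P in the two members. Since α_{bronze} > α_{titanium alloy}, cooling drives the bronze into tension and the titanium alloy into compression.
Setting the final lengths equal and cancelling L: (α₁ − α₂)ΔT = P/(A₁E₁) + P/(A₂E₂).
|α₁ − α₂|·ΔT = 9.6×10⁻⁶ × 190 = 0.001824.
1/(A₁E₁) + 1/(A₂E₂) = 1/(450×118×10³) + 1/(2325×111×10³) = 2.271×10⁻⁸ N⁻¹.
P = 0.001824 / 2.271×10⁻⁸ = 80330 N = 80.33 kN.
σ_{titanium alloy} = P/A₁ = 80330/450 = 178.5 MPa, compressive.

σ ≈ 179 MPa (compressive)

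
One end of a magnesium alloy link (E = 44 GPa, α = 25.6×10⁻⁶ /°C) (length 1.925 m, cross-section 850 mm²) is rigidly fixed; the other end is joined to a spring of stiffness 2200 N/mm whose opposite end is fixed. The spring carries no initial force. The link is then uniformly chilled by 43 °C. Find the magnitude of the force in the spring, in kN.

P ≈ 4.19 kN

If the spring were absent the link would shorten by αΔT L = 25.6×10⁻⁶ × 43 × 1925 = 2.119 mm.
Let P be the tensile force in the spring. The link extends elastically by PL/(AE) and the spring stretches by P/k; together these equal δ_free.
So P = δ_free / [L/(AE) + 1/k] = 2.119 / [ 1925/(850×44×10³) + 1/(2200) ].
P = 2.119 / 0.000506 = 4188 N.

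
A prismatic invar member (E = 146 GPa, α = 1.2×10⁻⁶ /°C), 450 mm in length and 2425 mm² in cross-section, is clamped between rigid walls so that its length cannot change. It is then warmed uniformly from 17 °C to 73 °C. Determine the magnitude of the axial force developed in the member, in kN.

With zero net strain, σ = E·αΔT = 146 GPa × 1.2×10⁻⁶ × 56 = 9.811 MPa.
Axial force P = σA = 9.811 × 2425 = 23790 N = 23.79 kN, compressive.

P ≈ 23.8 kN (compressive)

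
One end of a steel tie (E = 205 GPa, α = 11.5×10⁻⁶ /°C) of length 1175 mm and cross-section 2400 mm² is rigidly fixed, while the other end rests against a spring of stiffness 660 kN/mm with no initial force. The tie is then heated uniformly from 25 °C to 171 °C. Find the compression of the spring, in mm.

δ ≈ 0.766 mm

Free thermal expansion: δ_free = αΔT L = 11.5×10⁻⁶ × 146 × 1175 = 1.973 mm.
With a force P in the spring, the elastic change of the tie is PL/(AE) and that of the spring is P/k; compatibility requires their sum to equal δ_free.
So P = δ_free / [L/(AE) + 1/k] = 1.973 / [ 1175/(2400×205×10³) + 1/(660×10³) ].
P = 1.973 / 3.903×10⁻⁶ = 505400 N.
Spring compression = P/k = 505400/(660×10³) = 0.7658 mm.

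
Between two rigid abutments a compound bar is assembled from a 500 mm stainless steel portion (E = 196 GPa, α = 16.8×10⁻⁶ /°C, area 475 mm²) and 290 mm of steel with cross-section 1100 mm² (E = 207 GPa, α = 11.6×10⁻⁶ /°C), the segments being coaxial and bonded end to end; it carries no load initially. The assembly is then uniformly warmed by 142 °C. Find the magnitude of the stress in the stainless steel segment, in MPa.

σ ≈ 529 MPa (compressive)

Free thermal expansion of the whole bar: Σ αᵢΔT Lᵢ = 16.8×10⁻⁶×142×500 + 11.6×10⁻⁶×142×290 = 1.67 mm.
The walls prevent any net length change, so an axial force P (same in every segment) develops. Compatibility: P · Σ Lᵢ/(AᵢEᵢ) = δ_free.
Σ Lᵢ/(AᵢEᵢ) = 500/(475×196×10³) + 290/(1100×207×10³) = 6.644×10⁻⁶ mm/N.
P = 1.67 / 6.644×10⁻⁶ = 251400 N = 251.4 kN, compressive.
σ_{stainless steel} = P / A = 251400 / 475 = 529.3 MPa.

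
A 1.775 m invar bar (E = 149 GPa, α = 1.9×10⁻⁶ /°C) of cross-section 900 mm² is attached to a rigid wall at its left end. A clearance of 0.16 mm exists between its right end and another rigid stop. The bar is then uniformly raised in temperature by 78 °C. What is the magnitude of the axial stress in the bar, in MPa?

σ ≈ 8.65 MPa (compressive)

Unrestrained expansion: δ_free = αΔT L = 1.9×10⁻⁶ × 78 × 1775 = 0.2631 mm.
After closing the 0.16 mm clearance, 0.2631 − 0.16 = 0.1031 mm of expansion remains to be suppressed by the wall.
Compatibility: PL/(AE) = 0.1031 mm, so σ = P/A = E × (0.1031/1775) = 8.651 MPa.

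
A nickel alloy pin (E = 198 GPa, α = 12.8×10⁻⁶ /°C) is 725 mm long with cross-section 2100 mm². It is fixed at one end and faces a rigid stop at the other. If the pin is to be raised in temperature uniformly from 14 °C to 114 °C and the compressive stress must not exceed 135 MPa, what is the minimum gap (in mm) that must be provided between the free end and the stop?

With no wall the pin would lengthen by αΔT L = 12.8×10⁻⁶ × 100 × 725 = 0.928 mm.
At the allowable stress the elastic shortening the wall may impose is σL/E = 135 × 725 / (198×10³) = 0.4943 mm.
So the gap has to take up the difference, g_min = δ_free − σL/E = 0.928 − 0.4943 = 0.4337 mm.

g ≈ 0.434 mm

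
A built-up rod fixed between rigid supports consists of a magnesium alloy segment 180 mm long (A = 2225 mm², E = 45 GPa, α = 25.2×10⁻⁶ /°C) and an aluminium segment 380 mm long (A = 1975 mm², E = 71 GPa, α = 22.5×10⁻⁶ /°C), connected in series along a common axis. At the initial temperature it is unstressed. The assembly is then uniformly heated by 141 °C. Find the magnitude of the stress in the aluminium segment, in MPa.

Free thermal expansion of the whole bar: Σ αᵢΔT Lᵢ = 25.2×10⁻⁶×141×180 + 22.5×10⁻⁶×141×380 = 1.845 mm.
The rigid supports impose zero overall length change; the single axial force P common to all segments must satisfy P Σ Lᵢ/(AᵢEᵢ) = δ_free.
The series flexibility is Σ Lᵢ/(AᵢEᵢ) = 180/(2225×45×10³) + 380/(1975×71×10³) = 4.508×10⁻⁶ mm/N.
So P = 1.845 / 4.508×10⁻⁶ = 409.3 kN, compressive.
σ_{aluminium} = P / A = 409300 / 1975 = 207.3 MPa.

σ ≈ 207 MPa (compressive)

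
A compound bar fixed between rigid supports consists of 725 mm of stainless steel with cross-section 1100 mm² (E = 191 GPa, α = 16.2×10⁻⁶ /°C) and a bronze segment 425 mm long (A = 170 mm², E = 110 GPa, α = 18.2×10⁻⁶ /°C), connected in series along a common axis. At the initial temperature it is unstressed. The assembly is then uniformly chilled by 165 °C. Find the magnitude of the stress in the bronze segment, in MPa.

σ ≈ 722 MPa (tensile)

If the supports were absent, the total length change would be Σ αᵢΔT Lᵢ = 16.2×10⁻⁶×165×725 + 18.2×10⁻⁶×165×425 = 3.214 mm.
The rigid supports impose zero overall length change; the single axial force P common to all segments must satisfy P Σ Lᵢ/(AᵢEᵢ) = δ_free.
Σ Lᵢ/(AᵢEᵢ) = 725/(1100×191×10³) + 425/(170×110×10³) = 2.618×10⁻⁵ mm/N.
Hence P = δ_free / Σ(L/AE) = 3.214/2.618×10⁻⁵ = 122.8 kN (tensile).
σ_{bronze} = P / A = 122800 / 170 = 722.2 MPa.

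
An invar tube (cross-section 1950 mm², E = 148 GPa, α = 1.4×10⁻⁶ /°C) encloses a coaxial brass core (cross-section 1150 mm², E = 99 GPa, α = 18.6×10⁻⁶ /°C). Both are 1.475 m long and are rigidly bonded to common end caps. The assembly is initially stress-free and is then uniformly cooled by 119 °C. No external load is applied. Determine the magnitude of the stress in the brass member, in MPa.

σ ≈ 145 MPa (tensile)

The brass has the larger α, so on cooling it would change length more than the invar if both were free. The rigid plates force a common final length, so the brass is put into tension and the invar into compression, with equal and opposite forces P (no external load).
Equating the net (thermal + elastic) strains gives |α₁ − α₂|·ΔT = P·[1/(A₁E₁) + 1/(A₂E₂)].
|α₁ − α₂|·ΔT = 17.2×10⁻⁶ × 119 = 0.002047.
1/(A₁E₁) + 1/(A₂E₂) = 1/(1950×148×10³) + 1/(1150×99×10³) = 1.225×10⁻⁸ N⁻¹.
P = 0.002047 / 1.225×10⁻⁸ = 167100 N = 167.1 kN.
σ_{brass} = P/A₂ = 167100/1150 = 145.3 MPa, tensile.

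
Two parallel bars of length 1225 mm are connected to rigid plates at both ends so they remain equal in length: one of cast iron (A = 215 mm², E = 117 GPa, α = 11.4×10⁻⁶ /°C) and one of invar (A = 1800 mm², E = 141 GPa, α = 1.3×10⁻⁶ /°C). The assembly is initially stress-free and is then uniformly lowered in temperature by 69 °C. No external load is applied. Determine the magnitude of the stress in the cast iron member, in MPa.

Both members must finish at the same length. With the larger α, the cast iron tends to over-contract; the plates restrain it, putting the cast iron in tension and the invar in compression. With no external load the two internal forces are equal and opposite, magnitude P.
Setting the final lengths equal and cancelling L: (α₁ − α₂)ΔT = P/(A₁E₁) + P/(A₂E₂).
|α₁ − α₂|·ΔT = 10.1×10⁻⁶ × 69 = 0.0006969.
1/(A₁E₁) + 1/(A₂E₂) = 1/(215×117×10³) + 1/(1800×141×10³) = 4.369×10⁻⁸ N⁻¹.
So P = 0.0006969 / 4.369×10⁻⁸ = 15.95 kN.
σ_{cast iron} = P/A₁ = 15950/215 = 74.18 MPa, tensile.

σ ≈ 74.2 MPa (tensile)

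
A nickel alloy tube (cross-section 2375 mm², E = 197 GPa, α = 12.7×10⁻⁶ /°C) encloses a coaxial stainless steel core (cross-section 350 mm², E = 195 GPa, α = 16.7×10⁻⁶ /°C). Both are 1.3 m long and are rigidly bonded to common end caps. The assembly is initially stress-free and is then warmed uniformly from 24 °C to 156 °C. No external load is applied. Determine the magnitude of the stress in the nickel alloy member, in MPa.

σ ≈ 13.2 MPa (tensile)

Equilibrium of a rigid end plate with no external load gives equal and opposite internal forces ±P in the two members. Since α_{stainless steel} > α_{nickel alloy}, heating drives the stainless steel into compression and the nickel alloy into tension.
Compatibility of the two members (thermal + elastic change equal): (α₁ − α₂)ΔT = P·[1/(A₁E₁) + 1/(A₂E₂)].
|α₁ − α₂|·ΔT = 4×10⁻⁶ × 132 = 0.000528.
1/(A₁E₁) + 1/(A₂E₂) = 1/(2375×197×10³) + 1/(350×195×10³) = 1.679×10⁻⁸ N⁻¹.
P = 0.000528 / 1.679×10⁻⁸ = 31450 N = 31.45 kN.
σ_{nickel alloy} = P/A₁ = 31450/2375 = 13.24 MPa, tensile.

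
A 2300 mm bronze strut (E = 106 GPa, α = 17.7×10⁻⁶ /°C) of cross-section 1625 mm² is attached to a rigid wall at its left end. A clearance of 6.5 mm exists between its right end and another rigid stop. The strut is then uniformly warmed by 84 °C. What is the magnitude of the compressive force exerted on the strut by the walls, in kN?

P ≈ 0 kN

Unrestrained expansion: δ_free = αΔT L = 17.7×10⁻⁶ × 84 × 2300 = 3.42 mm.
Since δ_free = 3.42 mm is less than the 6.5 mm gap, the strut never touches the wall. No axial force develops.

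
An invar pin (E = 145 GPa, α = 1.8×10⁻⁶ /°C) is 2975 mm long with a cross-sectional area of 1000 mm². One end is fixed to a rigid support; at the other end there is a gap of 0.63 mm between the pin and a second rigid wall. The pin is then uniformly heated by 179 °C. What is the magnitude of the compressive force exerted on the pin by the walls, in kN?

Unrestrained expansion: δ_free = αΔT L = 1.8×10⁻⁶ × 179 × 2975 = 0.9585 mm.
This exceeds the 0.63 mm gap, so the wall pushes back. The portion of expansion that must be recovered elastically is δ_free − gap = 0.9585 − 0.63 = 0.3285 mm.
That suppressed elongation corresponds to σ = E·Δ/L = 145×10³ × 0.3285/2975 = 16.01 MPa.
P = σA = 16.01 × 1000 = 16.01 kN.

P ≈ 16 kN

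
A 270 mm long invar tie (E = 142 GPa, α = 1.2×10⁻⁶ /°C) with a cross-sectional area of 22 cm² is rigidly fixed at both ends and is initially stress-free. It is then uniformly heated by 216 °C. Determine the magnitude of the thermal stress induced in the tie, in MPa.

σ ≈ 36.8 MPa (compressive)

With length fixed, the mechanical strain must cancel the thermal strain αΔT = 1.2×10⁻⁶ × 216 = 259.2×10⁻⁶.
σ = EαΔT = 142×10³ × 1.2×10⁻⁶ × 216 = 36.81 MPa (compressive; the tie is trying to expand).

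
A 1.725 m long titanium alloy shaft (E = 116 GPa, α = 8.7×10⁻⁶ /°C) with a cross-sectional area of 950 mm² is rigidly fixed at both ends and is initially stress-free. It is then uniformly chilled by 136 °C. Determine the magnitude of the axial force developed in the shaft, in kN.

The ends cannot move, so σ = EαΔT = 116×10³ × 8.7×10⁻⁶ × 136 = 137.3 MPa.
P = AEαΔT = 950 × 116×10³ × 8.7×10⁻⁶ × 136 = 130.4 kN (tensile).

P ≈ 130 kN (tensile)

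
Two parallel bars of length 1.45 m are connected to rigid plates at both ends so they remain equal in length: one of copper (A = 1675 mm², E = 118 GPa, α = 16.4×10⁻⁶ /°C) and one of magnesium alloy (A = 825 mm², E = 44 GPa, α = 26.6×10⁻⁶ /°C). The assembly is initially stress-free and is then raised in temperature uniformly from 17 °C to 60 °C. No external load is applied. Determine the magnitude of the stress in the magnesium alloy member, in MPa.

σ ≈ 16.3 MPa (compressive)

The magnesium alloy has the larger α, so on heating it would change length more than the copper if both were free. The rigid plates force a common final length, so the magnesium alloy is put into compression and the copper into tension, with equal and opposite forces P (no external load).
Setting the final lengths equal and cancelling L: (α₁ − α₂)ΔT = P/(A₁E₁) + P/(A₂E₂).
|α₁ − α₂|·ΔT = 10.2×10⁻⁶ × 43 = 0.0004386.
1/(A₁E₁) + 1/(A₂E₂) = 1/(1675×118×10³) + 1/(825×44×10³) = 3.261×10⁻⁸ N⁻¹.
So P = 0.0004386 / 3.261×10⁻⁸ = 13.45 kN.
σ_{magnesium alloy} = P/A₂ = 13450/825 = 16.3 MPa, compressive.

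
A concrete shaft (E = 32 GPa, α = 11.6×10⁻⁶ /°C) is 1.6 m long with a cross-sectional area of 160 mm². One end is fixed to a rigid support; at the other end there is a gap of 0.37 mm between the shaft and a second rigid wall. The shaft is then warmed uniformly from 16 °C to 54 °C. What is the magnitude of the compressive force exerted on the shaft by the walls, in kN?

P ≈ 1.07 kN

Free thermal elongation = αΔT L = 11.6×10⁻⁶ × 38 × 1600 = 0.7053 mm.
The gap closes (δ_free > 0.37 mm) and the wall then resists a further 0.7053 − 0.37 = 0.3353 mm of expansion.
That suppressed elongation corresponds to σ = E·Δ/L = 32×10³ × 0.3353/1600 = 6.706 MPa.
Force on the wall = σA = 6.706 × 160 mm² = 1.073 kN.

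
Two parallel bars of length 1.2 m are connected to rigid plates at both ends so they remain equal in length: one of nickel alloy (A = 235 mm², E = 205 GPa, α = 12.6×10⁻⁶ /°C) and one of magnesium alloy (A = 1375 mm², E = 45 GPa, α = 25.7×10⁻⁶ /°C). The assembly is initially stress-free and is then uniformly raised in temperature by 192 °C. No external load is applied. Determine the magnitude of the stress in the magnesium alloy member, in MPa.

σ ≈ 49.5 MPa (compressive)

Both members must finish at the same length. With the larger α, the magnesium alloy tends to over-expand; the plates restrain it, putting the magnesium alloy in compression and the nickel alloy in tension. With no external load the two internal forces are equal and opposite, magnitude P.
Compatibility of the two members (thermal + elastic change equal): (α₁ − α₂)ΔT = P·[1/(A₁E₁) + 1/(A₂E₂)].
|α₁ − α₂|·ΔT = 13.1×10⁻⁶ × 192 = 0.002515.
1/(A₁E₁) + 1/(A₂E₂) = 1/(235×205×10³) + 1/(1375×45×10³) = 3.692×10⁻⁸ N⁻¹.
P = 0.002515 / 3.692×10⁻⁸ = 68130 N = 68.13 kN.
σ_{magnesium alloy} = P/A₂ = 68130/1375 = 49.55 MPa, compressive.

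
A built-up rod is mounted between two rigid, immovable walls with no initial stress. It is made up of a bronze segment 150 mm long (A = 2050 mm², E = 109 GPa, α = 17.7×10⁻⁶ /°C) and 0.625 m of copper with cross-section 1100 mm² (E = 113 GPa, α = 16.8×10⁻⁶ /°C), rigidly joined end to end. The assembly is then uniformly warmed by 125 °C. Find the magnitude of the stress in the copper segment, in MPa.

Free thermal expansion of the whole bar: Σ αᵢΔT Lᵢ = 17.7×10⁻⁶×125×150 + 16.8×10⁻⁶×125×625 = 1.644 mm.
Since the ends are fixed, an axial force P builds up, equal in every segment, with P · Σ Lᵢ/(AᵢEᵢ) = δ_free.
The series flexibility is Σ Lᵢ/(AᵢEᵢ) = 150/(2050×109×10³) + 625/(1100×113×10³) = 5.699×10⁻⁶ mm/N.
So P = 1.644 / 5.699×10⁻⁶ = 288.5 kN, compressive.
σ_{copper} = P / A = 288500 / 1100 = 262.3 MPa.

σ ≈ 262 MPa (compressive)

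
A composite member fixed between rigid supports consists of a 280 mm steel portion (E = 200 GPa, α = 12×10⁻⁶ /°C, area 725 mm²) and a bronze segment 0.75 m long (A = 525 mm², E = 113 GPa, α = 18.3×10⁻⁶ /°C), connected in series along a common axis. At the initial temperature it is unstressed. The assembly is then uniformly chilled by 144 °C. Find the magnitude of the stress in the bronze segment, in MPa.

With the walls removed the bar would change length by δ_free = Σ αᵢΔT Lᵢ = 12×10⁻⁶×144×280 + 18.3×10⁻⁶×144×750 = 2.46 mm.
Since the ends are fixed, an axial force P builds up, equal in every segment, with P · Σ Lᵢ/(AᵢEᵢ) = δ_free.
The series flexibility is Σ Lᵢ/(AᵢEᵢ) = 280/(725×200×10³) + 750/(525×113×10³) = 1.457×10⁻⁵ mm/N.
P = 2.46 / 1.457×10⁻⁵ = 168800 N = 168.8 kN, tensile.
σ_{bronze} = P / A = 168800 / 525 = 321.6 MPa.

σ ≈ 322 MPa (tensile)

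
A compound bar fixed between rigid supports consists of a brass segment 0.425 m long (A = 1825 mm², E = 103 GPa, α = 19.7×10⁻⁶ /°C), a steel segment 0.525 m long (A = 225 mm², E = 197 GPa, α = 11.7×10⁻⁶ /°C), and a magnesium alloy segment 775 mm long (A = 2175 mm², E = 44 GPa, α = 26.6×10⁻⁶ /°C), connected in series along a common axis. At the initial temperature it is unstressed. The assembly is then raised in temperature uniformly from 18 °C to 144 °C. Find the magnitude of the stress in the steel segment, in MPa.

σ ≈ 886 MPa (compressive)

If the supports were absent, the total length change would be Σ αᵢΔT Lᵢ = 19.7×10⁻⁶×126×425 + 11.7×10⁻⁶×126×525 + 26.6×10⁻⁶×126×775 = 4.426 mm.
The walls prevent any net length change, so an axial force P (same in every segment) develops. Compatibility: P · Σ Lᵢ/(AᵢEᵢ) = δ_free.
Σ Lᵢ/(AᵢEᵢ) = 425/(1825×103×10³) + 525/(225×197×10³) + 775/(2175×44×10³) = 2.22×10⁻⁵ mm/N.
Hence P = δ_free / Σ(L/AE) = 4.426/2.22×10⁻⁵ = 199.4 kN (compressive).
σ_{steel} = P / A = 199400 / 225 = 886 MPa.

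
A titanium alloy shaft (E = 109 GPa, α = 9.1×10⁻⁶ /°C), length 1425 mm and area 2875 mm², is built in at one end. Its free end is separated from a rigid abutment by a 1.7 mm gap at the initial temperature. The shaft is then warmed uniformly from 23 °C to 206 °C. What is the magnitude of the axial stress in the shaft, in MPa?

Free thermal elongation = αΔT L = 9.1×10⁻⁶ × 183 × 1425 = 2.373 mm.
This exceeds the 1.7 mm gap, so the wall pushes back. The portion of expansion that must be recovered elastically is δ_free − gap = 2.373 − 1.7 = 0.6731 mm.
So σ = E(δ_free − g)/L = 109×10³ × 0.6731/1425 = 51.48 MPa.

σ ≈ 51.5 MPa (compressive)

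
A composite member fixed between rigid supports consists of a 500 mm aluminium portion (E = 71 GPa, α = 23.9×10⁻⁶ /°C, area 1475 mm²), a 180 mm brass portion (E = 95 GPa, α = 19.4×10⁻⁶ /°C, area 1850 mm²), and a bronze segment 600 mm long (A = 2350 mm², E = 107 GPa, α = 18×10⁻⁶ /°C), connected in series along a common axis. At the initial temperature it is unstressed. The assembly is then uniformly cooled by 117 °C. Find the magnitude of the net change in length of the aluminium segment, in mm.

|ΔL| ≈ 0.393 mm

If the supports were absent, the total length change would be Σ αᵢΔT Lᵢ = 23.9×10⁻⁶×117×500 + 19.4×10⁻⁶×117×180 + 18×10⁻⁶×117×600 = 3.07 mm.
The rigid supports impose zero overall length change; the single axial force P common to all segments must satisfy P Σ Lᵢ/(AᵢEᵢ) = δ_free.
Σ Lᵢ/(AᵢEᵢ) = 500/(1475×71×10³) + 180/(1850×95×10³) + 600/(2350×107×10³) = 8.185×10⁻⁶ mm/N.
P = 3.07 / 8.185×10⁻⁶ = 375100 N = 375.1 kN, tensile.
For the aluminium segment, free thermal change = 23.9×10⁻⁶×117×500 = 1.398 mm and elastic change from P = 375100×500/(1475×71×10³) = 1.791 mm; these oppose, so the net change is 0.393 mm (segment lengthens).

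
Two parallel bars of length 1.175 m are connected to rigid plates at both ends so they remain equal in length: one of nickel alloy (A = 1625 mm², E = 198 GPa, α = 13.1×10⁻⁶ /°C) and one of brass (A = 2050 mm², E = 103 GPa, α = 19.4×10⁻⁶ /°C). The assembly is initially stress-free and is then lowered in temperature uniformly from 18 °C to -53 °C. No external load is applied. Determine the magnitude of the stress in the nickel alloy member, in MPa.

Equilibrium of a rigid end plate with no external load gives equal and opposite internal forces ±P in the two members. Since α_{brass} > α_{nickel alloy}, cooling drives the brass into tension and the nickel alloy into compression.
Setting the final lengths equal and cancelling L: (α₁ − α₂)ΔT = P/(A₁E₁) + P/(A₂E₂).
|α₁ − α₂|·ΔT = 6.3×10⁻⁶ × 71 = 0.0004473.
1/(A₁E₁) + 1/(A₂E₂) = 1/(1625×198×10³) + 1/(2050×103×10³) = 7.844×10⁻⁹ N⁻¹.
P = 0.0004473 / 7.844×10⁻⁹ = 57020 N = 57.02 kN.
σ_{nickel alloy} = P/A₁ = 57020/1625 = 35.09 MPa, compressive.

σ ≈ 35.1 MPa (compressive)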